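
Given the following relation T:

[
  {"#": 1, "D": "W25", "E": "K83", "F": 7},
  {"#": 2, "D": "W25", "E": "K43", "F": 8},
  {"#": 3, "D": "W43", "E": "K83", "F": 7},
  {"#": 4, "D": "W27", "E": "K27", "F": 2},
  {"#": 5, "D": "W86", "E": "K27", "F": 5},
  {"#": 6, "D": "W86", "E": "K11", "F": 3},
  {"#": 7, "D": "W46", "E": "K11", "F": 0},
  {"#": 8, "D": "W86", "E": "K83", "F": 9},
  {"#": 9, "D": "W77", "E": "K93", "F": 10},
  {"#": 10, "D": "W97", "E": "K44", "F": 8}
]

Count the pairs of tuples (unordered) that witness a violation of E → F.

E=K83: violating pairs (1,8), (3,8) — 2 pairs.
E=K27: violating pairs (4,5) — 1 pair.
E=K11: violating pairs (6,7) — 1 pair.

4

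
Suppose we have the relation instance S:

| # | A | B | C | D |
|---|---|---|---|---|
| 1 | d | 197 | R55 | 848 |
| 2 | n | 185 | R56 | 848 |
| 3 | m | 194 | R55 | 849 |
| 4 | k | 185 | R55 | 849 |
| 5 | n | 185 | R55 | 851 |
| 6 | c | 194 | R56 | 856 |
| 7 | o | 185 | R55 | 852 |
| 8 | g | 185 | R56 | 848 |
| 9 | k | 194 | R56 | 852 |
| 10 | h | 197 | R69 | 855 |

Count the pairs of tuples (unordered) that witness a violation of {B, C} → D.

(B=185, C=R56): all 2 rows agree on D — 0 pairs.
(B=185, C=R55): violating pairs (4,5), (4,7), (5,7) — 3 pairs.
(B=194, C=R56): violating pairs (6,9) — 1 pair.

4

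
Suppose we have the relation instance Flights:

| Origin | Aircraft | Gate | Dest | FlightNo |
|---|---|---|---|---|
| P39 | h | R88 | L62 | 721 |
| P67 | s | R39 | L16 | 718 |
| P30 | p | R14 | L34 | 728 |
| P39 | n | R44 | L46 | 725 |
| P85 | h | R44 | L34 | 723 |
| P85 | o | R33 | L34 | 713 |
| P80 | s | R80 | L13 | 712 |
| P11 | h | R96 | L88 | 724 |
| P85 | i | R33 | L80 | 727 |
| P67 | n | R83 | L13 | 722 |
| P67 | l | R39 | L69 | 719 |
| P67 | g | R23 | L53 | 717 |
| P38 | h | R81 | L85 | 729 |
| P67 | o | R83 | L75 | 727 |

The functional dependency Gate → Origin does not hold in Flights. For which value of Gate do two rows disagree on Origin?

R44

Gate=R88: 1 row → Origin = P39 ✓
Gate=R39: 2 rows → Origin = P67, P67 ✓
Gate=R14: 1 row → Origin = P30 ✓
Gate=R44: 2 rows → Origin takes values {P39, P85} — violation
Gate=R33: 2 rows → Origin = P85, P85 ✓
Gate=R80: 1 row → Origin = P80 ✓
Gate=R96: 1 row → Origin = P11 ✓
Gate=R83: 2 rows → Origin = P67, P67 ✓
Gate=R23: 1 row → Origin = P67 ✓
Gate=R81: 1 row → Origin = P38 ✓
The only Gate value with inconsistent Origin is Gate=R44.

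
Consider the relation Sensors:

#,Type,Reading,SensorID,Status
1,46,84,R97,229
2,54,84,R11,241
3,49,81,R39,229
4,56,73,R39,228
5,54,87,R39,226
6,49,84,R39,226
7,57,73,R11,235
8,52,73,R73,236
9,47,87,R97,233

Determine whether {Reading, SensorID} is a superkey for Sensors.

All 9 rows have distinct {Reading, SensorID} values, so {Reading, SensorID} → (all attributes) holds and {Reading, SensorID} is a superkey.

Yes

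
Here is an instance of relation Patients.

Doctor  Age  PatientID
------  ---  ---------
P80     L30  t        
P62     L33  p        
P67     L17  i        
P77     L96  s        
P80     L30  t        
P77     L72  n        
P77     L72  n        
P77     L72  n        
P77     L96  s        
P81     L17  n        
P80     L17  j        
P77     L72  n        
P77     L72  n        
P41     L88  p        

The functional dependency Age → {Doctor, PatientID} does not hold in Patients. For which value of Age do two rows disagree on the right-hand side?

L17

Age=L30: 2 rows → {Doctor,PatientID} = (P80, t), (P80, t) ✓
Age=L33: 1 row → {Doctor,PatientID} = (P62, p) ✓
Age=L17: 3 rows → {Doctor,PatientID} takes values {(P67, i), (P81, n), (P80, j)} — violation
Age=L96: 2 rows → {Doctor,PatientID} = (P77, s), (P77, s) ✓
Age=L72: 5 rows → {Doctor,PatientID} = (P77, n), (P77, n), (P77, n), (P77, n), (P77, n) ✓
Age=L88: 1 row → {Doctor,PatientID} = (P41, p) ✓
The only Age value with inconsistent RHS is Age=L17.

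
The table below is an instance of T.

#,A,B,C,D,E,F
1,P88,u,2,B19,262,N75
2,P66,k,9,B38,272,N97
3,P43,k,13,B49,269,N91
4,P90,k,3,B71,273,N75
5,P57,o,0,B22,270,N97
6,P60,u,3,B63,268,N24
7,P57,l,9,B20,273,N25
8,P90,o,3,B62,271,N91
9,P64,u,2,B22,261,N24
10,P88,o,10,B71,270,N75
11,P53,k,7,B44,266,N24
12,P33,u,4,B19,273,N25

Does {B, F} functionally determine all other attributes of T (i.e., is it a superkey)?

Rows 6 and 9 have the same {B, F} value (B=u, F=N24) but are distinct tuples, so {B, F} does not determine every attribute — not a superkey.

No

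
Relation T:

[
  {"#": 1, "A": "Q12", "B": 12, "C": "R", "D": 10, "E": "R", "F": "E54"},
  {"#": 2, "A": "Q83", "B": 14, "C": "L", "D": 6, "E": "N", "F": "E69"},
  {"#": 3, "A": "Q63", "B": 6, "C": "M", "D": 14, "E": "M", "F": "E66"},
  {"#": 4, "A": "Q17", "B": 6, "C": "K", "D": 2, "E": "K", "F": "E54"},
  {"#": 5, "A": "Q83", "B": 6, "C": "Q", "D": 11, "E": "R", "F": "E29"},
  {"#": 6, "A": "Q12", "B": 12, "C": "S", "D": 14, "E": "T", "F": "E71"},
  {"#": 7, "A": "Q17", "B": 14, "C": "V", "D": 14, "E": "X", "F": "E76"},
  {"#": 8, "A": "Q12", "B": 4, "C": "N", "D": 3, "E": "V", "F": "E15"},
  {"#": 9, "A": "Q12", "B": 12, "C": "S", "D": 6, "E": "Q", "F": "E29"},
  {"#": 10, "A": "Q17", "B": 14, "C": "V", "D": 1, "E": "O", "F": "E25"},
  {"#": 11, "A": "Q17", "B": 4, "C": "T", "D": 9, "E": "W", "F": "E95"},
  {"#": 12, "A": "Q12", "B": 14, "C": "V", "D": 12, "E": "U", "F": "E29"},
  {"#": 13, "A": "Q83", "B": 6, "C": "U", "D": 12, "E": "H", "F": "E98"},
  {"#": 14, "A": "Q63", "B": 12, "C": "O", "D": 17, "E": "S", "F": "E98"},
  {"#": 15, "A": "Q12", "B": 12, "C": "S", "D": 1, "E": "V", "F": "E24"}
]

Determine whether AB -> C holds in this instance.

No

(A=Q12, B=12): rows 1, 6, 9, 15 → C takes values {R, S} — violation
(A=Q83, B=14): row 2 → C = L ✓
(A=Q63, B=6): row 3 → C = M ✓
(A=Q17, B=6): row 4 → C = K ✓
(A=Q83, B=6): rows 5, 13 → C takes values {Q, U} — violation
(A=Q17, B=14): rows 7, 10 → C = V, V ✓
(A=Q12, B=4): row 8 → C = N ✓
(A=Q17, B=4): row 11 → C = T ✓
(A=Q12, B=14): row 12 → C = V ✓
(A=Q63, B=12): row 14 → C = O ✓
Two rows agree on AB but differ on C, so AB -> C does not hold.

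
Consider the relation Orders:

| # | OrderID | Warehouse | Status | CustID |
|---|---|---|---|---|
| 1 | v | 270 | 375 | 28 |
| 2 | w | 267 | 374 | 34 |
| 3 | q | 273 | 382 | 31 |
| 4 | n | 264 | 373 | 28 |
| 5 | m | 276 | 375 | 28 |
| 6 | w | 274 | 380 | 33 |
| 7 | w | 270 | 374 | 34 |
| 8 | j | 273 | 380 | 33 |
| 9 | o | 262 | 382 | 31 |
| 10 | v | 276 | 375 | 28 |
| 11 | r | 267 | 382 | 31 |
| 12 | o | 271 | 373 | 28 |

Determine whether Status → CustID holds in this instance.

Yes

Status=375: rows 1, 5, 10 → CustID = 28, 28, 28 ✓
Status=374: rows 2, 7 → CustID = 34, 34 ✓
Status=382: rows 3, 9, 11 → CustID = 31, 31, 31 ✓
Status=373: rows 4, 12 → CustID = 28, 28 ✓
Status=380: rows 6, 8 → CustID = 33, 33 ✓
Every Status value is associated with a single CustID value, so Status → CustID holds.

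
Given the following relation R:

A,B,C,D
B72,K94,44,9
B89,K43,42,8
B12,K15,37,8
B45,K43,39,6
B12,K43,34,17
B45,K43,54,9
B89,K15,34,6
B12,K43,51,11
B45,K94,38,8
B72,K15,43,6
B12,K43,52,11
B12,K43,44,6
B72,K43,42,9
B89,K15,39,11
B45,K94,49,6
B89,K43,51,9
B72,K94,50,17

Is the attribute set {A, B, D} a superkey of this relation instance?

Two distinct rows share (A=B12, B=K43, D=11), so {A, B, D} does not determine every attribute — not a superkey.

No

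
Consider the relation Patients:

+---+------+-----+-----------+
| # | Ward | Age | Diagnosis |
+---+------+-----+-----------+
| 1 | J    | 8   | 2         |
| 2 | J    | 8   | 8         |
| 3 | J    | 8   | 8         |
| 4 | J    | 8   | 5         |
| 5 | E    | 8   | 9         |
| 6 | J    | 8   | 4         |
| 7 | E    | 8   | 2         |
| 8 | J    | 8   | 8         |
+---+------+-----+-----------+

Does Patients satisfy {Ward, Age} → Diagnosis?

No

(Ward=J, Age=8): rows 1, 2, 3, 4, 6, 8 → Diagnosis takes values {2, 8, 5, 4} — violation
(Ward=E, Age=8): rows 5, 7 → Diagnosis takes values {9, 2} — violation
Two rows agree on {Ward, Age} but differ on Diagnosis, so {Ward, Age} → Diagnosis does not hold.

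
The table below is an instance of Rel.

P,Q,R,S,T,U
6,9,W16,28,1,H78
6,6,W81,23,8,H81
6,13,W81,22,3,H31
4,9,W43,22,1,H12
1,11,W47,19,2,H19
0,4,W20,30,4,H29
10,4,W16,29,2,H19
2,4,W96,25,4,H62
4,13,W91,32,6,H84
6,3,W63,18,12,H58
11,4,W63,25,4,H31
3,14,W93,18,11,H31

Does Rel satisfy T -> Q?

No

T=1: 2 rows → Q = 9, 9 ✓
T=8: 1 row → Q = 6 ✓
T=3: 1 row → Q = 13 ✓
T=2: 2 rows → Q takes values {11, 4} — violation
T=4: 3 rows → Q = 4, 4, 4 ✓
T=6: 1 row → Q = 13 ✓
T=12: 1 row → Q = 3 ✓
T=11: 1 row → Q = 14 ✓
Two rows agree on T but differ on Q, so T -> Q does not hold.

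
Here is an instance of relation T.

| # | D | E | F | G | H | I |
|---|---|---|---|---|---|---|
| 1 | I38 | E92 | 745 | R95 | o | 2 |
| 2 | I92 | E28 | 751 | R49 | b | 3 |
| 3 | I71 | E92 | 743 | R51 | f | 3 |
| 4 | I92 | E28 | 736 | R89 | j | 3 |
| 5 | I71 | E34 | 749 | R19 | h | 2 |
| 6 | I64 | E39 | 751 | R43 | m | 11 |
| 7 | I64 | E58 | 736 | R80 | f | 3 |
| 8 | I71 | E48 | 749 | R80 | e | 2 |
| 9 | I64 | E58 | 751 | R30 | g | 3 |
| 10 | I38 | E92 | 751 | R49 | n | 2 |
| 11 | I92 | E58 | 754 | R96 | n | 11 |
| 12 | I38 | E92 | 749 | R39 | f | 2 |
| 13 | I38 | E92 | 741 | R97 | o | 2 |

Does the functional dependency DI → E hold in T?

No

(D=I38, I=2): rows 1, 10, 12, 13 → E = E92, E92, E92, E92 ✓
(D=I92, I=3): rows 2, 4 → E = E28, E28 ✓
(D=I71, I=3): row 3 → E = E92 ✓
(D=I71, I=2): rows 5, 8 → E takes values {E34, E48} — violation
(D=I64, I=11): row 6 → E = E39 ✓
(D=I64, I=3): rows 7, 9 → E = E58, E58 ✓
(D=I92, I=11): row 11 → E = E58 ✓
Two rows agree on DI but differ on E, so DI → E does not hold.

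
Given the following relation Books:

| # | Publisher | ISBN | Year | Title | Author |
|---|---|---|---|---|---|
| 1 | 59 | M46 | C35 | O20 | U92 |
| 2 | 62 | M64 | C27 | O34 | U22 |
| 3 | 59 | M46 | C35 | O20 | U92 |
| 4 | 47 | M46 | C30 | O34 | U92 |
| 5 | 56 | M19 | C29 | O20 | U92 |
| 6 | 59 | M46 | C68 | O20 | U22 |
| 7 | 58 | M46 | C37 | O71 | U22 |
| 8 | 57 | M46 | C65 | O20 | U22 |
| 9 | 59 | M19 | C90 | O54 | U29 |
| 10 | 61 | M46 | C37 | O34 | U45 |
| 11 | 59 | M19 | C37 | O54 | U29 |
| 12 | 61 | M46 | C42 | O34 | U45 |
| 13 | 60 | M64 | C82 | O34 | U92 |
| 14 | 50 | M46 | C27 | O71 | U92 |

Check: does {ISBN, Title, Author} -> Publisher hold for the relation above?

(ISBN=M46, Title=O20, Author=U92): rows 1, 3 → Publisher = 59, 59 ✓
(ISBN=M64, Title=O34, Author=U22): row 2 → Publisher = 62 ✓
(ISBN=M46, Title=O34, Author=U92): row 4 → Publisher = 47 ✓
(ISBN=M19, Title=O20, Author=U92): row 5 → Publisher = 56 ✓
(ISBN=M46, Title=O20, Author=U22): rows 6, 8 → Publisher takes values {59, 57} — violation
(ISBN=M46, Title=O71, Author=U22): row 7 → Publisher = 58 ✓
(ISBN=M19, Title=O54, Author=U29): rows 9, 11 → Publisher = 59, 59 ✓
(ISBN=M46, Title=O34, Author=U45): rows 10, 12 → Publisher = 61, 61 ✓
(ISBN=M64, Title=O34, Author=U92): row 13 → Publisher = 60 ✓
(ISBN=M46, Title=O71, Author=U92): row 14 → Publisher = 50 ✓
Two rows agree on {ISBN, Title, Author} but differ on Publisher, so {ISBN, Title, Author} -> Publisher does not hold.

No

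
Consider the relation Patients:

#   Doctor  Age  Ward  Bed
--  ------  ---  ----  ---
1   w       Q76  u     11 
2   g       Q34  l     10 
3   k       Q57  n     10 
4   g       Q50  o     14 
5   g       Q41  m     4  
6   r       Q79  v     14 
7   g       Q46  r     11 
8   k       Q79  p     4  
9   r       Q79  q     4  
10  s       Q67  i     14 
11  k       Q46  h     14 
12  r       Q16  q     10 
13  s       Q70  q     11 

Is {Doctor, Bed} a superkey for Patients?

Yes

All 13 rows have distinct {Doctor, Bed} values, so {Doctor, Bed} → (all attributes) holds and {Doctor, Bed} is a superkey.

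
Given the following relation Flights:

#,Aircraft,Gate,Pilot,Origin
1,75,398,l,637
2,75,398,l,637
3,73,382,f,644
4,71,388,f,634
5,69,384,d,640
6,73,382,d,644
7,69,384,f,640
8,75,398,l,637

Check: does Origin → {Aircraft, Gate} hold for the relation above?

Origin=637: rows 1, 2, 8 → {Aircraft,Gate} = (75, 398), (75, 398), (75, 398) ✓
Origin=644: rows 3, 6 → {Aircraft,Gate} = (73, 382), (73, 382) ✓
Origin=634: row 4 → {Aircraft,Gate} = (71, 388) ✓
Origin=640: rows 5, 7 → {Aircraft,Gate} = (69, 384), (69, 384) ✓
Every Origin value is associated with a single {Aircraft, Gate} value, so Origin → {Aircraft, Gate} holds.

Yes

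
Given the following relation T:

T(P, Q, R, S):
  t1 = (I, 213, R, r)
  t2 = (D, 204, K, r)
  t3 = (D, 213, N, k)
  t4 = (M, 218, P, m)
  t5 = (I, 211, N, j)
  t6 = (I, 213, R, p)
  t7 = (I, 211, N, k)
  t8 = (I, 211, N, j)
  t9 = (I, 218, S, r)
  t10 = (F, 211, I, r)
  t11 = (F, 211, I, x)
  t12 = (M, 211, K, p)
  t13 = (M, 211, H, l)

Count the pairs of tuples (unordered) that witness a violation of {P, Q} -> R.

1

(P=I, Q=213): all 2 rows agree on R — 0 pairs.
(P=I, Q=211): all 3 rows agree on R — 0 pairs.
(P=F, Q=211): all 2 rows agree on R — 0 pairs.
(P=M, Q=211): violating pairs (12,13) — 1 pair.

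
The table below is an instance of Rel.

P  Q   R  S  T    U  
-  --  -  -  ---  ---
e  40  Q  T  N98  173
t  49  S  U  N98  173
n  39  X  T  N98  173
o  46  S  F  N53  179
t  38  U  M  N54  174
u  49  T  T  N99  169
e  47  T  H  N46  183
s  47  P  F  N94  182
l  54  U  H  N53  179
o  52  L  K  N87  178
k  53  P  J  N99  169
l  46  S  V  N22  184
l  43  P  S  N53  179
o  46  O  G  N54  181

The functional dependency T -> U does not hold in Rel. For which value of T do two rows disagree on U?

N54

T=N98: 3 rows → U = 173, 173, 173 ✓
T=N53: 3 rows → U = 179, 179, 179 ✓
T=N54: 2 rows → U takes values {174, 181} — violation
T=N99: 2 rows → U = 169, 169 ✓
T=N46: 1 row → U = 183 ✓
T=N94: 1 row → U = 182 ✓
T=N87: 1 row → U = 178 ✓
T=N22: 1 row → U = 184 ✓
The only T value with inconsistent U is T=N54.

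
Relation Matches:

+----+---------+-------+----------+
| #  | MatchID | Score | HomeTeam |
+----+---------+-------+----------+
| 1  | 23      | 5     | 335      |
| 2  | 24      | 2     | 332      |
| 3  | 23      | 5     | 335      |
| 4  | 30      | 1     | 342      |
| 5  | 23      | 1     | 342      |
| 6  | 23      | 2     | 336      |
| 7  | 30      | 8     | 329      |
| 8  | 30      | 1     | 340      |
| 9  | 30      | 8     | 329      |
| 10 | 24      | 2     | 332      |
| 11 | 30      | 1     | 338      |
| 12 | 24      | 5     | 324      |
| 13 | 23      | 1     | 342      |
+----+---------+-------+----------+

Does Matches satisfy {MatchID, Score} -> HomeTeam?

No

(MatchID=23, Score=5): rows 1, 3 → HomeTeam = 335, 335 ✓
(MatchID=24, Score=2): rows 2, 10 → HomeTeam = 332, 332 ✓
(MatchID=30, Score=1): rows 4, 8, 11 → HomeTeam takes values {342, 340, 338} — violation
(MatchID=23, Score=1): rows 5, 13 → HomeTeam = 342, 342 ✓
(MatchID=23, Score=2): row 6 → HomeTeam = 336 ✓
(MatchID=30, Score=8): rows 7, 9 → HomeTeam = 329, 329 ✓
(MatchID=24, Score=5): row 12 → HomeTeam = 324 ✓
Two rows agree on {MatchID, Score} but differ on HomeTeam, so {MatchID, Score} -> HomeTeam does not hold.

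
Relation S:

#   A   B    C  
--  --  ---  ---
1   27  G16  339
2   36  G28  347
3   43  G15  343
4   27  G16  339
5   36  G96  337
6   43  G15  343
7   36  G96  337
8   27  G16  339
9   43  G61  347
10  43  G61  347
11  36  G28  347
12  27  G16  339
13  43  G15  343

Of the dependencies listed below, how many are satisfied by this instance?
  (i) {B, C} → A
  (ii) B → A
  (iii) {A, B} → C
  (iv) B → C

(i) {B, C} → A: every LHS value maps to a single RHS value — holds.
(ii) B → A: every LHS value maps to a single RHS value — holds.
(iii) {A, B} → C: every LHS value maps to a single RHS value — holds.
(iv) B → C: every LHS value maps to a single RHS value — holds.
4 of the 4 dependencies hold.

4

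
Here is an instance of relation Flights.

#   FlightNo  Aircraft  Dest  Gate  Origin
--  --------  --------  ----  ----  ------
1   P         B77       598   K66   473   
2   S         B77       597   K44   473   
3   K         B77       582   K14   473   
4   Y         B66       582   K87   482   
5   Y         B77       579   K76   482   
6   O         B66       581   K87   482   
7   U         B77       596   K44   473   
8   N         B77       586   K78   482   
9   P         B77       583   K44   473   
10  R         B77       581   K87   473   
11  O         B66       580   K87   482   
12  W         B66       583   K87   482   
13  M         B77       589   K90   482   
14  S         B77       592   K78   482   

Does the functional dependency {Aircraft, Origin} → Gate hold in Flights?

No

(Aircraft=B77, Origin=473): rows 1, 2, 3, 7, 9, 10 → Gate takes values {K66, K44, K14, K87} — violation
(Aircraft=B66, Origin=482): rows 4, 6, 11, 12 → Gate = K87, K87, K87, K87 ✓
(Aircraft=B77, Origin=482): rows 5, 8, 13, 14 → Gate takes values {K76, K78, K90} — violation
Two rows agree on {Aircraft, Origin} but differ on Gate, so {Aircraft, Origin} → Gate does not hold.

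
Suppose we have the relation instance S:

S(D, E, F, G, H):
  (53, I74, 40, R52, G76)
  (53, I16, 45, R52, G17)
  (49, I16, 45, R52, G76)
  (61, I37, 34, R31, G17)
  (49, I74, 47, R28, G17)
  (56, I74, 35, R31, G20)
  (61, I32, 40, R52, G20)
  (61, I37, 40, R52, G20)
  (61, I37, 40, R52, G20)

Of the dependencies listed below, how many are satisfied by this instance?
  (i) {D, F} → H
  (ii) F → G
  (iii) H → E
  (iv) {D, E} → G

(i) {D, F} → H: every LHS value maps to a single RHS value — holds.
(ii) F → G: every LHS value maps to a single RHS value — holds.
(iii) H → E: H=G76: 2 rows → E takes values {I74, I16} — violation; H=G17: 3 rows → E takes values {I16, I37, I74} — violation; H=G20: 4 rows → E takes values {I74, I32, I37} — violation — fails.
(iv) {D, E} → G: (D=61, E=I37): 3 rows → G takes values {R31, R52} — violation — fails.
2 of the 4 dependencies hold.

2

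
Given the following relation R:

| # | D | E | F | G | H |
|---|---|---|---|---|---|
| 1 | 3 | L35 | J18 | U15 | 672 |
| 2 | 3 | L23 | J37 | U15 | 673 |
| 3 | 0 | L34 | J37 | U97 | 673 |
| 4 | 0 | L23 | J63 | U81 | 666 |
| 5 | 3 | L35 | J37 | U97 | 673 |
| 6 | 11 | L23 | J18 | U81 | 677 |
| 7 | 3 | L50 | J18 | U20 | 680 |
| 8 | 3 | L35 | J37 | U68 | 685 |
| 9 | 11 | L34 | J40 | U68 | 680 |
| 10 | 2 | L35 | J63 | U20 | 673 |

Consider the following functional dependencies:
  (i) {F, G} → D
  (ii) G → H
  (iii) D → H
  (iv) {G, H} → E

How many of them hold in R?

(i) {F, G} → D: (F=J37, G=U97): rows 3, 5 → D takes values {0, 3} — violation — fails.
(ii) G → H: G=U15: rows 1, 2 → H takes values {672, 673} — violation; G=U81: rows 4, 6 → H takes values {666, 677} — violation; G=U20: rows 7, 10 → H takes values {680, 673} — violation; G=U68: rows 8, 9 → H takes values {685, 680} — violation — fails.
(iii) D → H: D=3: rows 1, 2, 5, 7, 8 → H takes values {672, 673, 680, 685} — violation; D=0: rows 3, 4 → H takes values {673, 666} — violation; D=11: rows 6, 9 → H takes values {677, 680} — violation — fails.
(iv) {G, H} → E: (G=U97, H=673): rows 3, 5 → E takes values {L34, L35} — violation — fails.
None of the 4 dependencies hold.

0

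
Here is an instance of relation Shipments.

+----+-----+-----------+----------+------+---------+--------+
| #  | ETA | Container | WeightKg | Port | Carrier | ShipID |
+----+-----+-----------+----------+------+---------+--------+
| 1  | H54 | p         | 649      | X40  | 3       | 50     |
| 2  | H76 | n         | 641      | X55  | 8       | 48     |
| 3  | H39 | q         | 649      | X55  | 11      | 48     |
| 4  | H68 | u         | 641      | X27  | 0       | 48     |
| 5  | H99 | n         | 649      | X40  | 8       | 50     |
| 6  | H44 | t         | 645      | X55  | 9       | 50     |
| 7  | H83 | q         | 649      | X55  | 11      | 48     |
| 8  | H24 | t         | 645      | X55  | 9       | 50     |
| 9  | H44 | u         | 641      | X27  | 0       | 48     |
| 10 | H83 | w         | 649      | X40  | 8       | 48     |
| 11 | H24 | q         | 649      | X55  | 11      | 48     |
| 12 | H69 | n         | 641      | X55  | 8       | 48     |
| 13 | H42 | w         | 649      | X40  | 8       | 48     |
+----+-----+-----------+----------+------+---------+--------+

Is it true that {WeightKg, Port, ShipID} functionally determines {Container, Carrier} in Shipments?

(WeightKg=649, Port=X40, ShipID=50): rows 1, 5 → {Container,Carrier} takes values {(p, 3), (n, 8)} — violation
(WeightKg=641, Port=X55, ShipID=48): rows 2, 12 → {Container,Carrier} = (n, 8), (n, 8) ✓
(WeightKg=649, Port=X55, ShipID=48): rows 3, 7, 11 → {Container,Carrier} = (q, 11), (q, 11), (q, 11) ✓
(WeightKg=641, Port=X27, ShipID=48): rows 4, 9 → {Container,Carrier} = (u, 0), (u, 0) ✓
(WeightKg=645, Port=X55, ShipID=50): rows 6, 8 → {Container,Carrier} = (t, 9), (t, 9) ✓
(WeightKg=649, Port=X40, ShipID=48): rows 10, 13 → {Container,Carrier} = (w, 8), (w, 8) ✓
Two rows agree on {WeightKg, Port, ShipID} but differ on {Container, Carrier}, so {WeightKg, Port, ShipID} → {Container, Carrier} does not hold.

No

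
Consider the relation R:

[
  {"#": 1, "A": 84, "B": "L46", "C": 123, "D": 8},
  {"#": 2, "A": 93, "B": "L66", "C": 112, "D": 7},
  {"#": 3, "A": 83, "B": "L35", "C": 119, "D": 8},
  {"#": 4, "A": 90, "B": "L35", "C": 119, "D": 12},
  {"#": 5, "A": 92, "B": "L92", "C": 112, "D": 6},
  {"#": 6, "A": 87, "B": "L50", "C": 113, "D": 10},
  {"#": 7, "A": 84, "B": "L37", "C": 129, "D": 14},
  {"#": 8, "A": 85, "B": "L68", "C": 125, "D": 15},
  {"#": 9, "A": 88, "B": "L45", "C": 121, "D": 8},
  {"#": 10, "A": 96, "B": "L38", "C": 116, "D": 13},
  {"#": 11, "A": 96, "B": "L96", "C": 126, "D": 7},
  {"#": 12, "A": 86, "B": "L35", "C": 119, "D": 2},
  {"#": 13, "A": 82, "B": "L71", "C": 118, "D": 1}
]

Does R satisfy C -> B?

C=123: row 1 → B = L46 ✓
C=112: rows 2, 5 → B takes values {L66, L92} — violation
C=119: rows 3, 4, 12 → B = L35, L35, L35 ✓
C=113: row 6 → B = L50 ✓
C=129: row 7 → B = L37 ✓
C=125: row 8 → B = L68 ✓
C=121: row 9 → B = L45 ✓
C=116: row 10 → B = L38 ✓
C=126: row 11 → B = L96 ✓
C=118: row 13 → B = L71 ✓
Two rows agree on C but differ on B, so C -> B does not hold.

No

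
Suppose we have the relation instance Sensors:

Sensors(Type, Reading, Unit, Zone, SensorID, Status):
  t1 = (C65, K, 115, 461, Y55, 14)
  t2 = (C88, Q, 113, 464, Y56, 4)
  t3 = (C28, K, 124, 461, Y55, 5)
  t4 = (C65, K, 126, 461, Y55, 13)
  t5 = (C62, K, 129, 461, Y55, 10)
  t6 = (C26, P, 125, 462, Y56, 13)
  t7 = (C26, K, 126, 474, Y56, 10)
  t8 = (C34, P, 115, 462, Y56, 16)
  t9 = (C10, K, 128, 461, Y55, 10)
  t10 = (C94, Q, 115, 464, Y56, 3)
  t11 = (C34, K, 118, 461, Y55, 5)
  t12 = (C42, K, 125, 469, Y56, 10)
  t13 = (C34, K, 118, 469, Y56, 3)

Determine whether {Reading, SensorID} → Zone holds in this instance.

(Reading=K, SensorID=Y55): rows 1, 3, 4, 5, 9, 11 → Zone = 461, 461, 461, 461, 461, 461 ✓
(Reading=Q, SensorID=Y56): rows 2, 10 → Zone = 464, 464 ✓
(Reading=P, SensorID=Y56): rows 6, 8 → Zone = 462, 462 ✓
(Reading=K, SensorID=Y56): rows 7, 12, 13 → Zone takes values {474, 469} — violation
Two rows agree on {Reading, SensorID} but differ on Zone, so {Reading, SensorID} → Zone does not hold.

No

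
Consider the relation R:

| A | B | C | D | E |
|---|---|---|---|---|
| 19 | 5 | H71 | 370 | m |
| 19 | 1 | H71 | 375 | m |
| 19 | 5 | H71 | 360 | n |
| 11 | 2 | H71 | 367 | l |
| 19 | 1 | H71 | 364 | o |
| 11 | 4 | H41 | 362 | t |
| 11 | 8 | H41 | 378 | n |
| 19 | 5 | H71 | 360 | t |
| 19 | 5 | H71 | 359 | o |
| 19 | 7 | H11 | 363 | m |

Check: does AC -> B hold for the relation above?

(A=19, C=H71): 6 rows → B takes values {5, 1} — violation
(A=11, C=H71): 1 row → B = 2 ✓
(A=11, C=H41): 2 rows → B takes values {4, 8} — violation
(A=19, C=H11): 1 row → B = 7 ✓
Two rows agree on AC but differ on B, so AC -> B does not hold.

No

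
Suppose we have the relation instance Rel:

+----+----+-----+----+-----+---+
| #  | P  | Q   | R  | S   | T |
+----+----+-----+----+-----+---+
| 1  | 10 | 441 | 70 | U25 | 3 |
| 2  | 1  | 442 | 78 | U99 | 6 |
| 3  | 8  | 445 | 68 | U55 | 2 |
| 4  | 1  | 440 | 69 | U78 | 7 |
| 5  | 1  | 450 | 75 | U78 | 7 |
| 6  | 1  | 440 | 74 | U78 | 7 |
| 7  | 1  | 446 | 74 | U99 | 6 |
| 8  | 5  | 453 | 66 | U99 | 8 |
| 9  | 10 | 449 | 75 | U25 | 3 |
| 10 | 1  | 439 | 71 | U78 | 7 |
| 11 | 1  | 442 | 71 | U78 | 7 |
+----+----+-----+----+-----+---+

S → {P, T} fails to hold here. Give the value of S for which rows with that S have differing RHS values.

S=U25: rows 1, 9 → {P,T} = (10, 3), (10, 3) ✓
S=U99: rows 2, 7, 8 → {P,T} takes values {(1, 6), (5, 8)} — violation
S=U55: row 3 → {P,T} = (8, 2) ✓
S=U78: rows 4, 5, 6, 10, 11 → {P,T} = (1, 7), (1, 7), (1, 7), (1, 7), (1, 7) ✓
The only S value with inconsistent RHS is S=U99.

U99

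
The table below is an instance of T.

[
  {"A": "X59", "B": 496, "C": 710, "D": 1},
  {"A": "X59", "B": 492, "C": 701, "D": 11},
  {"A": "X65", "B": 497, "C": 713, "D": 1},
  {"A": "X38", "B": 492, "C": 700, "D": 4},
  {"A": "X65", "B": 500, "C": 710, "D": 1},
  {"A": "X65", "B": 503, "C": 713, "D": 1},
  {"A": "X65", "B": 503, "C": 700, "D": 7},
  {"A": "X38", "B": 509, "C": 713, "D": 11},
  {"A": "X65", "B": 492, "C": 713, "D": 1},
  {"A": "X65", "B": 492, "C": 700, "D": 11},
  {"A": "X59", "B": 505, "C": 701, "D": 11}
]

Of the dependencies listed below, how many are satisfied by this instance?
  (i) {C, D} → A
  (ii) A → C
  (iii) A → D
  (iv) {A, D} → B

(i) {C, D} → A: (C=710, D=1): 2 rows → A takes values {X59, X65} — violation — fails.
(ii) A → C: A=X59: 3 rows → C takes values {710, 701} — violation; A=X65: 6 rows → C takes values {713, 710, 700} — violation; A=X38: 2 rows → C takes values {700, 713} — violation — fails.
(iii) A → D: A=X59: 3 rows → D takes values {1, 11} — violation; A=X65: 6 rows → D takes values {1, 7, 11} — violation; A=X38: 2 rows → D takes values {4, 11} — violation — fails.
(iv) {A, D} → B: (A=X59, D=11): 2 rows → B takes values {492, 505} — violation; (A=X65, D=1): 4 rows → B takes values {497, 500, 503, 492} — violation — fails.
None of the 4 dependencies hold.

0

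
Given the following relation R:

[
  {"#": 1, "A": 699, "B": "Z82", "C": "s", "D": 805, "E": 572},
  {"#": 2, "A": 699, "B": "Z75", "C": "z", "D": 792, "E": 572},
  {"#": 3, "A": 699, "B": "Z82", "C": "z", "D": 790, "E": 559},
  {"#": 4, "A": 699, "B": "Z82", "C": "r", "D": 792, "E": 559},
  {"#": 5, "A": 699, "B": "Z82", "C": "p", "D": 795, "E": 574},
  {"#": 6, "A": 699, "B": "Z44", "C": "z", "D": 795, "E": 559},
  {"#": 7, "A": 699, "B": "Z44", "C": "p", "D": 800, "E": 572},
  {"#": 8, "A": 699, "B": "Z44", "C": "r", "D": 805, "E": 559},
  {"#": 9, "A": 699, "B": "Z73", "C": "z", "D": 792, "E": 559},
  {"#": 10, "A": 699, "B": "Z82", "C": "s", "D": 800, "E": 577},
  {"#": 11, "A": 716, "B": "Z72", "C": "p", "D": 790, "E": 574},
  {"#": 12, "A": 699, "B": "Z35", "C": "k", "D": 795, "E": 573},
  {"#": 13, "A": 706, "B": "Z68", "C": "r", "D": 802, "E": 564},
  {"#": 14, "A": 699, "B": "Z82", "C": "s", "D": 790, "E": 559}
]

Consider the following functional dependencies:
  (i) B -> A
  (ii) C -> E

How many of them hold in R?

1

(i) B -> A: every LHS value maps to a single RHS value — holds.
(ii) C -> E: C=s: rows 1, 10, 14 → E takes values {572, 577, 559} — violation; C=z: rows 2, 3, 6, 9 → E takes values {572, 559} — violation; C=r: rows 4, 8, 13 → E takes values {559, 564} — violation; C=p: rows 5, 7, 11 → E takes values {574, 572} — violation — fails.
1 of the 2 dependencies holds.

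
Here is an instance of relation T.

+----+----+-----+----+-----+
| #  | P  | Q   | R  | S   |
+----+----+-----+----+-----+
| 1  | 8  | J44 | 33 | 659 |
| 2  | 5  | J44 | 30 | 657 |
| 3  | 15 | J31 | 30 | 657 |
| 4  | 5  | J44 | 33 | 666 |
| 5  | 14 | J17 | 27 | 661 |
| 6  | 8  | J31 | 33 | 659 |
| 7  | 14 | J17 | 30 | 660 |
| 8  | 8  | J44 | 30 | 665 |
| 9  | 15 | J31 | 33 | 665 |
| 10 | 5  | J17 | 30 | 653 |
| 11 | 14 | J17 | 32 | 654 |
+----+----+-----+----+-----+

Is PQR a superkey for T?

Yes

All 11 rows have distinct PQR values, so PQR → (all attributes) holds and PQR is a superkey.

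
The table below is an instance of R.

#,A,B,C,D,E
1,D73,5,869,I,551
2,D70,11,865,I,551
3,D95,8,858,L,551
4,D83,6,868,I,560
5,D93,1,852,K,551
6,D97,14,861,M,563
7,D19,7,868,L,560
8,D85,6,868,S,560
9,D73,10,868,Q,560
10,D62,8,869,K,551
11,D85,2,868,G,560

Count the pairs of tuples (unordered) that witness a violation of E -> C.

9

E=551: violating pairs (1,2), (1,3), (1,5), (2,3), (2,5), (2,10), (3,5), (3,10), (5,10) — 9 pairs.
E=560: all 5 rows agree on C — 0 pairs.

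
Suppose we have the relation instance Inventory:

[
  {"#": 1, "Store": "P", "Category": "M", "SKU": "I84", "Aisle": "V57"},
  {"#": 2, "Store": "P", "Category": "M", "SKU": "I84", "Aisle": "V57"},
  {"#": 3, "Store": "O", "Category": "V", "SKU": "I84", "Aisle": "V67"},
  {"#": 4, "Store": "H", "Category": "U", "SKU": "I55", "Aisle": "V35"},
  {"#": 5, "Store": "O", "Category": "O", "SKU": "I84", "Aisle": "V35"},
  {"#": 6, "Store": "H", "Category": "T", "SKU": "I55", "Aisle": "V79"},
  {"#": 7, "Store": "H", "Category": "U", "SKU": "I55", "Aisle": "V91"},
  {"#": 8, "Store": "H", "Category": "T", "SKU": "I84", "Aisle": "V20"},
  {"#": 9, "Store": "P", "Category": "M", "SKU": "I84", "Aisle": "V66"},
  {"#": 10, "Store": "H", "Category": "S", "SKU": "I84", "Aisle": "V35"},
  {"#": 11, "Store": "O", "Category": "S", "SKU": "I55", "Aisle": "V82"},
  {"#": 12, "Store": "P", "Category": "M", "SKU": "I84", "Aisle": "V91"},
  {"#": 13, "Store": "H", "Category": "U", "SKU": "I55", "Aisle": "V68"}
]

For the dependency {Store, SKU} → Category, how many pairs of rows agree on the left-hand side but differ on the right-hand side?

5

(Store=P, SKU=I84): all 4 rows agree on Category — 0 pairs.
(Store=O, SKU=I84): violating pairs (3,5) — 1 pair.
(Store=H, SKU=I55): violating pairs (4,6), (6,7), (6,13) — 3 pairs.
(Store=H, SKU=I84): violating pairs (8,10) — 1 pair.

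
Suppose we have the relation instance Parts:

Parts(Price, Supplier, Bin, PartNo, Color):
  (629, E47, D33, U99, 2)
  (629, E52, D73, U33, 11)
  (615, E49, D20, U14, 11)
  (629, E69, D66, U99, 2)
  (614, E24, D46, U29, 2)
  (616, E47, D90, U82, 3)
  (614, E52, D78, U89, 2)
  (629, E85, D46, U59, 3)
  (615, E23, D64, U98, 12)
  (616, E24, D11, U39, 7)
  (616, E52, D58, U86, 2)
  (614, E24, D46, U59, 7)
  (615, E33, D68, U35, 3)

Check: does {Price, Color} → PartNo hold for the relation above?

No

(Price=629, Color=2): 2 rows → PartNo = U99, U99 ✓
(Price=629, Color=11): 1 row → PartNo = U33 ✓
(Price=615, Color=11): 1 row → PartNo = U14 ✓
(Price=614, Color=2): 2 rows → PartNo takes values {U29, U89} — violation
(Price=616, Color=3): 1 row → PartNo = U82 ✓
(Price=629, Color=3): 1 row → PartNo = U59 ✓
(Price=615, Color=12): 1 row → PartNo = U98 ✓
(Price=616, Color=7): 1 row → PartNo = U39 ✓
(Price=616, Color=2): 1 row → PartNo = U86 ✓
(Price=614, Color=7): 1 row → PartNo = U59 ✓
(Price=615, Color=3): 1 row → PartNo = U35 ✓
Two rows agree on {Price, Color} but differ on PartNo, so {Price, Color} → PartNo does not hold.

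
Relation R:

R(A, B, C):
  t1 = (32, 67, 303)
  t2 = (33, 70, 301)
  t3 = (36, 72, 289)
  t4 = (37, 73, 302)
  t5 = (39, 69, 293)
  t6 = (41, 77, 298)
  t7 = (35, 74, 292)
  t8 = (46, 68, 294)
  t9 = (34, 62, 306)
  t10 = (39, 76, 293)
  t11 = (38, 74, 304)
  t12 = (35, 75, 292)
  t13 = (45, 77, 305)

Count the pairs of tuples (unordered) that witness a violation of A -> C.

A=39: all 2 rows agree on C — 0 pairs.
A=35: all 2 rows agree on C — 0 pairs.

0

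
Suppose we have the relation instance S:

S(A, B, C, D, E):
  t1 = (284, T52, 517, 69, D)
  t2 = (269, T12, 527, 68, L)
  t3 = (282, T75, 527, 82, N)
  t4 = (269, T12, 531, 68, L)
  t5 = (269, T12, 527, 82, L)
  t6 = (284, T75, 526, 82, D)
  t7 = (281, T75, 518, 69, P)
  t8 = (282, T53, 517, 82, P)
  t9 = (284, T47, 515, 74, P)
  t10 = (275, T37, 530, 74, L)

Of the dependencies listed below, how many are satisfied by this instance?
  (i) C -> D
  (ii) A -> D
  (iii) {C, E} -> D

(i) C -> D: C=517: rows 1, 8 → D takes values {69, 82} — violation; C=527: rows 2, 3, 5 → D takes values {68, 82} — violation — fails.
(ii) A -> D: A=284: rows 1, 6, 9 → D takes values {69, 82, 74} — violation; A=269: rows 2, 4, 5 → D takes values {68, 82} — violation — fails.
(iii) {C, E} -> D: (C=527, E=L): rows 2, 5 → D takes values {68, 82} — violation — fails.
None of the 3 dependencies hold.

0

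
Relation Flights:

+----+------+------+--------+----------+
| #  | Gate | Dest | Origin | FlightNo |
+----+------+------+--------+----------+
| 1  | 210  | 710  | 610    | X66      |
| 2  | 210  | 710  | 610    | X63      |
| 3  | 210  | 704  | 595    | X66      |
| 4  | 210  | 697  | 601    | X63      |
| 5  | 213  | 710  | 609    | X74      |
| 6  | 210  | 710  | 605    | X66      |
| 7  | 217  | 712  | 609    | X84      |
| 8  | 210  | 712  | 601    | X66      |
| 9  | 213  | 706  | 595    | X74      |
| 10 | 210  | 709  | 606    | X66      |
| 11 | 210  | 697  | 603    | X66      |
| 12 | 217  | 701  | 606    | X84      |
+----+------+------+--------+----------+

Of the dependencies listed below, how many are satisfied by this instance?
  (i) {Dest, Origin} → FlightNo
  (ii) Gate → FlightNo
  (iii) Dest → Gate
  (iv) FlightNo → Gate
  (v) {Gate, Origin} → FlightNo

(i) {Dest, Origin} → FlightNo: (Dest=710, Origin=610): rows 1, 2 → FlightNo takes values {X66, X63} — violation — fails.
(ii) Gate → FlightNo: Gate=210: rows 1, 2, 3, 4, 6, 8, 10, 11 → FlightNo takes values {X66, X63} — violation — fails.
(iii) Dest → Gate: Dest=710: rows 1, 2, 5, 6 → Gate takes values {210, 213} — violation; Dest=712: rows 7, 8 → Gate takes values {217, 210} — violation — fails.
(iv) FlightNo → Gate: every LHS value maps to a single RHS value — holds.
(v) {Gate, Origin} → FlightNo: (Gate=210, Origin=610): rows 1, 2 → FlightNo takes values {X66, X63} — violation; (Gate=210, Origin=601): rows 4, 8 → FlightNo takes values {X63, X66} — violation — fails.
1 of the 5 dependencies holds.

1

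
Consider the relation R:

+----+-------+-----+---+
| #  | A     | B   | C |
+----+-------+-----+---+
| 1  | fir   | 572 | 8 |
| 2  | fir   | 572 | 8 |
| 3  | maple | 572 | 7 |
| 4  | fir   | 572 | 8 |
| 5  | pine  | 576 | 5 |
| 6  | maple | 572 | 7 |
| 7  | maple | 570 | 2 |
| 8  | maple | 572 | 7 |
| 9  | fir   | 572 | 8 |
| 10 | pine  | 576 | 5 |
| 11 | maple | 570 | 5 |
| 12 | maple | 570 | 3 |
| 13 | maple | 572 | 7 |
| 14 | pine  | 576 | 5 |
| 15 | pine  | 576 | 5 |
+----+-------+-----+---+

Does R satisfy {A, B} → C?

No

(A=fir, B=572): rows 1, 2, 4, 9 → C = 8, 8, 8, 8 ✓
(A=maple, B=572): rows 3, 6, 8, 13 → C = 7, 7, 7, 7 ✓
(A=pine, B=576): rows 5, 10, 14, 15 → C = 5, 5, 5, 5 ✓
(A=maple, B=570): rows 7, 11, 12 → C takes values {2, 5, 3} — violation
Two rows agree on {A, B} but differ on C, so {A, B} → C does not hold.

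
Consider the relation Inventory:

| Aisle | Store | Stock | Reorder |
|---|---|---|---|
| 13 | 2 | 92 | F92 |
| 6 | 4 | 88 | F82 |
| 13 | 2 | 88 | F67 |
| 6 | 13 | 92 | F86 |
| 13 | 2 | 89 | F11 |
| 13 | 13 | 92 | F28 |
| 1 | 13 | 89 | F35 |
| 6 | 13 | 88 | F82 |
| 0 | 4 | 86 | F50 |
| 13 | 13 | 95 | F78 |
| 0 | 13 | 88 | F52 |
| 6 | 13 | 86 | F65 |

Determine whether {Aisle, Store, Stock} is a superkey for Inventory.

All 12 rows have distinct {Aisle, Store, Stock} values, so {Aisle, Store, Stock} → (all attributes) holds and {Aisle, Store, Stock} is a superkey.

Yes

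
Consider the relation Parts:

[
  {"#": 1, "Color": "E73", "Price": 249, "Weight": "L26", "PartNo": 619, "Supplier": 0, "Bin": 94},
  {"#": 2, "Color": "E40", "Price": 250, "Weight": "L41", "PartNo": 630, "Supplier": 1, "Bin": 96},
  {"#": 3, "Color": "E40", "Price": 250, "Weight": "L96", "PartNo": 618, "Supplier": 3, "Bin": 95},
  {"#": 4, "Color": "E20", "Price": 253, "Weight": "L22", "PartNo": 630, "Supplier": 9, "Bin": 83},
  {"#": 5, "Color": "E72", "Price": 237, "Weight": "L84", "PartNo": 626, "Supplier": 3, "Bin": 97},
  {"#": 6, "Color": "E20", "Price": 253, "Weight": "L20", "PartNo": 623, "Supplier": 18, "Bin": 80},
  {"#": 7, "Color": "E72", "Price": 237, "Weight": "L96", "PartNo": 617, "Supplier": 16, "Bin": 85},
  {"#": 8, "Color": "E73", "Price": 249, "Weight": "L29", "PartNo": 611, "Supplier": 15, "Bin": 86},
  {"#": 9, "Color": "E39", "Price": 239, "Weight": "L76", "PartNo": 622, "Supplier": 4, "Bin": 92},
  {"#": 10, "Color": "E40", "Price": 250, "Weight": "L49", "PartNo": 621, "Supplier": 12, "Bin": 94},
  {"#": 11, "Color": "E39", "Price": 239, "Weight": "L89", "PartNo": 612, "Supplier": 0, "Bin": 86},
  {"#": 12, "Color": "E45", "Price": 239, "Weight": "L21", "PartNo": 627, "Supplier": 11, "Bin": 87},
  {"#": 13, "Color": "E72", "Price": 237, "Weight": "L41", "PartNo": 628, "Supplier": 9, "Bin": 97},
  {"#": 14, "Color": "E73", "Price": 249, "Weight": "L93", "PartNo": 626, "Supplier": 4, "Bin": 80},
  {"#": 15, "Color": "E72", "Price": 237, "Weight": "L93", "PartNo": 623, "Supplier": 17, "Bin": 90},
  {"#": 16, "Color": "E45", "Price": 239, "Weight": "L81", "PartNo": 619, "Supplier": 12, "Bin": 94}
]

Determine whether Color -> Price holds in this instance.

Color=E73: rows 1, 8, 14 → Price = 249, 249, 249 ✓
Color=E40: rows 2, 3, 10 → Price = 250, 250, 250 ✓
Color=E20: rows 4, 6 → Price = 253, 253 ✓
Color=E72: rows 5, 7, 13, 15 → Price = 237, 237, 237, 237 ✓
Color=E39: rows 9, 11 → Price = 239, 239 ✓
Color=E45: rows 12, 16 → Price = 239, 239 ✓
Every Color value is associated with a single Price value, so Color -> Price holds.

Yes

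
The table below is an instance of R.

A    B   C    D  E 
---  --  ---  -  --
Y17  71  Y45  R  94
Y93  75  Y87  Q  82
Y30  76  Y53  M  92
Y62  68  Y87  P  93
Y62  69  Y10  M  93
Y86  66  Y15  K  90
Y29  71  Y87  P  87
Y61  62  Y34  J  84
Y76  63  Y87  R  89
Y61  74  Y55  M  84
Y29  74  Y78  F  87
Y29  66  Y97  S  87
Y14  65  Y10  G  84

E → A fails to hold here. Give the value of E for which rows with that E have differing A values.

84

E=94: 1 row → A = Y17 ✓
E=82: 1 row → A = Y93 ✓
E=92: 1 row → A = Y30 ✓
E=93: 2 rows → A = Y62, Y62 ✓
E=90: 1 row → A = Y86 ✓
E=87: 3 rows → A = Y29, Y29, Y29 ✓
E=84: 3 rows → A takes values {Y61, Y14} — violation
E=89: 1 row → A = Y76 ✓
The only E value with inconsistent A is E=84.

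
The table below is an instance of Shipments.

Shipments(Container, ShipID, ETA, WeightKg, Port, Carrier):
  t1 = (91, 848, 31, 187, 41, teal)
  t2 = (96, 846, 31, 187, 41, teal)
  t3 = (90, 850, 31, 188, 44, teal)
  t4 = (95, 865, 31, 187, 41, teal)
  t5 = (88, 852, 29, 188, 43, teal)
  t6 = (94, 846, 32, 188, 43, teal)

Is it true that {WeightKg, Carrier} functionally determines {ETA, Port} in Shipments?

No

(WeightKg=187, Carrier=teal): rows 1, 2, 4 → {ETA,Port} = (31, 41), (31, 41), (31, 41) ✓
(WeightKg=188, Carrier=teal): rows 3, 5, 6 → {ETA,Port} takes values {(31, 44), (29, 43), (32, 43)} — violation
Two rows agree on {WeightKg, Carrier} but differ on {ETA, Port}, so {WeightKg, Carrier} -> {ETA, Port} does not hold.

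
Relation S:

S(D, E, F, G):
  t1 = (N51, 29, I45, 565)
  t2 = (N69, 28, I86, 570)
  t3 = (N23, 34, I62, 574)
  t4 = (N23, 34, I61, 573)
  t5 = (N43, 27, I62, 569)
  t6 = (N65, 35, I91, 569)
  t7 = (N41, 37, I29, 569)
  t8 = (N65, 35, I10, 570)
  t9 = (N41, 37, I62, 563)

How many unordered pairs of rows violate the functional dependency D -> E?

0

D=N23: all 2 rows agree on E — 0 pairs.
D=N65: all 2 rows agree on E — 0 pairs.
D=N41: all 2 rows agree on E — 0 pairs.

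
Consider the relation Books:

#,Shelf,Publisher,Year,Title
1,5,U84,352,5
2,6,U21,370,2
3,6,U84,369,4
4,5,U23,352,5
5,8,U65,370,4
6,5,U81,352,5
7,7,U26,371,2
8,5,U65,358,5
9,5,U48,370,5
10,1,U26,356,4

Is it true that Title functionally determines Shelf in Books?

Title=5: rows 1, 4, 6, 8, 9 → Shelf = 5, 5, 5, 5, 5 ✓
Title=2: rows 2, 7 → Shelf takes values {6, 7} — violation
Title=4: rows 3, 5, 10 → Shelf takes values {6, 8, 1} — violation
Two rows agree on Title but differ on Shelf, so Title -> Shelf does not hold.

No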